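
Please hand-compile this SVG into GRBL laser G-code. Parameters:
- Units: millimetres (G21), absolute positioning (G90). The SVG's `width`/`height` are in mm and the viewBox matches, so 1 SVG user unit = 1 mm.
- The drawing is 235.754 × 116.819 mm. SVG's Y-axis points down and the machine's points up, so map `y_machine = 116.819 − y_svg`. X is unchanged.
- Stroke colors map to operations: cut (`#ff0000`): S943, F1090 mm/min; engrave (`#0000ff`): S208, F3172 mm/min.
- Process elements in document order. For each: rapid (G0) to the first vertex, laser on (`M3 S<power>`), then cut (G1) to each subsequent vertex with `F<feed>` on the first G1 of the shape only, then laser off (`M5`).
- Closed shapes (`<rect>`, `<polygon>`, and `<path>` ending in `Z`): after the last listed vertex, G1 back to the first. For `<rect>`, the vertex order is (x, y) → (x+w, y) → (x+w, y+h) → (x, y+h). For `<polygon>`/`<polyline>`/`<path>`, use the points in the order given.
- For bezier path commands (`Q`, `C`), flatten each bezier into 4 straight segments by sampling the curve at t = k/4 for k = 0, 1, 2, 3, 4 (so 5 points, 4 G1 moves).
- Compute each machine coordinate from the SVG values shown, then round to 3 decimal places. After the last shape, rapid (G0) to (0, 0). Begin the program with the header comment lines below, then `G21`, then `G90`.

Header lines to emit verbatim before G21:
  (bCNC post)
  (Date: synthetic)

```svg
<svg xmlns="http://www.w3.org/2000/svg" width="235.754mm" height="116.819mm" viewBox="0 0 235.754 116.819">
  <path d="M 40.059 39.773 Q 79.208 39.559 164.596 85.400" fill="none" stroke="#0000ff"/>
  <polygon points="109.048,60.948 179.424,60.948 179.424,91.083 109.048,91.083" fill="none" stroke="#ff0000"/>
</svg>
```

(bCNC post)
(Date: synthetic)
G21
G90
G0 X40.059 Y77.046
M3 S208
G1 X62.523 Y74.275 F3172
G1 X90.768 Y65.746
G1 X124.792 Y51.461
G1 X164.596 Y31.419
M5
G0 X109.048 Y55.871
M3 S943
G1 X179.424 Y55.871 F1090
G1 X179.424 Y25.736
G1 X109.048 Y25.736
G1 X109.048 Y55.871
M5
G0 X0.000 Y0.000

viewBox `0 0 235.754 116.819` with mm width/height → 1 unit = 1 mm. Flip: y_m = 116.819 − y_svg.

**Shape 1** — `<path>` quadratic bezier, stroke `#0000ff` → engrave (S208, F3172). Control points (SVG): P0=(40.059,39.773), P1=(79.208,39.559), P2=(164.596,85.400); sampled at t=k/4. Machine vertices: (40.059,77.046) → (62.523,74.275) → (90.768,65.746) → (124.792,51.461) → (164.596,31.419). Open path.

**Shape 2** — `<polygon>` rectangle, stroke `#ff0000` → cut (S943, F1090). Machine vertices: (109.048,55.871) → (179.424,55.871) → (179.424,25.736) → (109.048,25.736) → (109.048,55.871). Closed: final G1 returns to the first vertex.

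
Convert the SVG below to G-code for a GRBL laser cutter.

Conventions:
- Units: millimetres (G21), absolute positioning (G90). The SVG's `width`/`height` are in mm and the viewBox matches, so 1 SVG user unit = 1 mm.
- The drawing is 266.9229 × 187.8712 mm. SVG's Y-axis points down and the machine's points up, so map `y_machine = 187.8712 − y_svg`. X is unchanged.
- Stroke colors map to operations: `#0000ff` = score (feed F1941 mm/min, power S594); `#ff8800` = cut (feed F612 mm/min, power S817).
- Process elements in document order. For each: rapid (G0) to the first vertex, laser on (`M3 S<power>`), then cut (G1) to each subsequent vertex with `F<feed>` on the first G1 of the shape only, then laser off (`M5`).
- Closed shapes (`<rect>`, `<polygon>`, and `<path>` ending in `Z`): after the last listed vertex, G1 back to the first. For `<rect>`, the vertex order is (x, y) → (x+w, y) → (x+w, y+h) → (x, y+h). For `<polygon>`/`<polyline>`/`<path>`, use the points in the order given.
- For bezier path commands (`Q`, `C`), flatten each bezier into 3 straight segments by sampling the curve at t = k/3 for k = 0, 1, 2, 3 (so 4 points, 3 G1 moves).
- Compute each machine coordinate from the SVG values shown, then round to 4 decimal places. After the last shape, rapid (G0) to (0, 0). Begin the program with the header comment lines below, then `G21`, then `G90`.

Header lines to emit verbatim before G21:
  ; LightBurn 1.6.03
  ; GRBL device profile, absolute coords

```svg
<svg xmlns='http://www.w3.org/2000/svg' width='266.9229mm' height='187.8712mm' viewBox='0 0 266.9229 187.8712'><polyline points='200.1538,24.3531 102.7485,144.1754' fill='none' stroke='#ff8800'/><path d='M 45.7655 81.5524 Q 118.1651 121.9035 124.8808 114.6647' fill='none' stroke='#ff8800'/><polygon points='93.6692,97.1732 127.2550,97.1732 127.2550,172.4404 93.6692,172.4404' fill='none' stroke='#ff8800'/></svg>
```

viewBox `0 0 266.9229 187.8712` with mm width/height → 1 unit = 1 mm. Flip: y_m = 187.8712 − y_svg.

**Shape 1** — `<polyline>` line segment, stroke `#ff8800` → cut (S817, F612). Machine vertices: (200.1538,163.5181) → (102.7485,43.6958). Open path.

**Shape 2** — `<path>` quadratic bezier, stroke `#ff8800` → cut (S817, F612). Control points (SVG): P0=(45.7655,81.5524), P1=(118.1651,121.9035), P2=(124.8808,114.6647); sampled at t=k/3. Machine vertices: (45.7655,106.3188) → (86.7337,84.7058) → (113.1055,73.6684) → (124.8808,73.2065). Open path.

**Shape 3** — `<polygon>` rectangle, stroke `#ff8800` → cut (S817, F612). Machine vertices: (93.6692,90.6980) → (127.2550,90.6980) → (127.2550,15.4308) → (93.6692,15.4308) → (93.6692,90.6980). Closed: final G1 returns to the first vertex.

; LightBurn 1.6.03
; GRBL device profile, absolute coords
G21
G90
G0 X200.1538 Y163.5181
M3 S817
G1 X102.7485 Y43.6958 F612
M5
G0 X45.7655 Y106.3188
M3 S817
G1 X86.7337 Y84.7058 F612
G1 X113.1055 Y73.6684
G1 X124.8808 Y73.2065
M5
G0 X93.6692 Y90.6980
M3 S817
G1 X127.2550 Y90.6980 F612
G1 X127.2550 Y15.4308
G1 X93.6692 Y15.4308
G1 X93.6692 Y90.6980
M5
G0 X0.0000 Y0.0000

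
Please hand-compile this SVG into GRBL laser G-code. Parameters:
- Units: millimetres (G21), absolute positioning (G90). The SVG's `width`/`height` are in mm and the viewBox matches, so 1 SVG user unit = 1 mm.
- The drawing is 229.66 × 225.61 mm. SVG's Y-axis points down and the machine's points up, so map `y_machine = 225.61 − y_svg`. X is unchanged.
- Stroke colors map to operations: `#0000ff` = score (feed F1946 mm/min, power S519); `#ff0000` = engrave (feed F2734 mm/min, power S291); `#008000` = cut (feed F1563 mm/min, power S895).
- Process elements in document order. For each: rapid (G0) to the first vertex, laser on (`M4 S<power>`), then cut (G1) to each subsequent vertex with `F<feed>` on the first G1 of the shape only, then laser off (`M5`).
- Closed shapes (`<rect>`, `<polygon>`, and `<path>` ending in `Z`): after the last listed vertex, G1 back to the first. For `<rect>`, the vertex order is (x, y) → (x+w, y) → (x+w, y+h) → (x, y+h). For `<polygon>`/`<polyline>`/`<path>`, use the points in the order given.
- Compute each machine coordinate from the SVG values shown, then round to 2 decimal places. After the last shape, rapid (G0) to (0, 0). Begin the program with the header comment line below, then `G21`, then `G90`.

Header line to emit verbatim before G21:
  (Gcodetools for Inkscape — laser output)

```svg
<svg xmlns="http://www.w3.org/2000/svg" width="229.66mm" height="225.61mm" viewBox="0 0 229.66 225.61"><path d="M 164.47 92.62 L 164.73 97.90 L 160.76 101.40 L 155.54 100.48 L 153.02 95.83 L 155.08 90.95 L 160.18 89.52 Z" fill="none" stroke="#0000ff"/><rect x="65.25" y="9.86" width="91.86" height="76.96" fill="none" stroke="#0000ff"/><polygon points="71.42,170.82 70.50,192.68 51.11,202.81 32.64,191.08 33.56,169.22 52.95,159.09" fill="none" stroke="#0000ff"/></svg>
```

(Gcodetools for Inkscape — laser output)
G21
G90
G0 X164.47 Y132.99
M4 S519
G1 X164.73 Y127.71 F1946
G1 X160.76 Y124.21
G1 X155.54 Y125.13
G1 X153.02 Y129.78
G1 X155.08 Y134.66
G1 X160.18 Y136.09
G1 X164.47 Y132.99
M5
G0 X65.25 Y215.75
M4 S519
G1 X157.11 Y215.75 F1946
G1 X157.11 Y138.79
G1 X65.25 Y138.79
G1 X65.25 Y215.75
M5
G0 X71.42 Y54.79
M4 S519
G1 X70.50 Y32.93 F1946
G1 X51.11 Y22.80
G1 X32.64 Y34.53
G1 X33.56 Y56.39
G1 X52.95 Y66.52
G1 X71.42 Y54.79
M5
G0 X0.00 Y0.00

Since the viewBox matches the mm dimensions, user units are millimetres directly. The only transform is the Y-flip y_m = 225.61 − y_svg.

Shape 1 is a regular polygon drawn with `<path>`. Its stroke #0000ff means score at S519, F1946. After flipping Y the toolpath is (164.47,132.99) → (164.73,127.71) → (160.76,124.21) → (155.54,125.13) → (153.02,129.78) → (155.08,134.66) → (160.18,136.09) → (164.47,132.99), returning to the start.

Shape 2 is a rectangle drawn with `<rect>`. Its stroke #0000ff means score at S519, F1946. After flipping Y the toolpath is (65.25,215.75) → (157.11,215.75) → (157.11,138.79) → (65.25,138.79) → (65.25,215.75), returning to the start.

Shape 3 is a regular polygon drawn with `<polygon>`. Its stroke #0000ff means score at S519, F1946. After flipping Y the toolpath is (71.42,54.79) → (70.50,32.93) → (51.11,22.80) → (32.64,34.53) → (33.56,56.39) → (52.95,66.52) → (71.42,54.79), returning to the start.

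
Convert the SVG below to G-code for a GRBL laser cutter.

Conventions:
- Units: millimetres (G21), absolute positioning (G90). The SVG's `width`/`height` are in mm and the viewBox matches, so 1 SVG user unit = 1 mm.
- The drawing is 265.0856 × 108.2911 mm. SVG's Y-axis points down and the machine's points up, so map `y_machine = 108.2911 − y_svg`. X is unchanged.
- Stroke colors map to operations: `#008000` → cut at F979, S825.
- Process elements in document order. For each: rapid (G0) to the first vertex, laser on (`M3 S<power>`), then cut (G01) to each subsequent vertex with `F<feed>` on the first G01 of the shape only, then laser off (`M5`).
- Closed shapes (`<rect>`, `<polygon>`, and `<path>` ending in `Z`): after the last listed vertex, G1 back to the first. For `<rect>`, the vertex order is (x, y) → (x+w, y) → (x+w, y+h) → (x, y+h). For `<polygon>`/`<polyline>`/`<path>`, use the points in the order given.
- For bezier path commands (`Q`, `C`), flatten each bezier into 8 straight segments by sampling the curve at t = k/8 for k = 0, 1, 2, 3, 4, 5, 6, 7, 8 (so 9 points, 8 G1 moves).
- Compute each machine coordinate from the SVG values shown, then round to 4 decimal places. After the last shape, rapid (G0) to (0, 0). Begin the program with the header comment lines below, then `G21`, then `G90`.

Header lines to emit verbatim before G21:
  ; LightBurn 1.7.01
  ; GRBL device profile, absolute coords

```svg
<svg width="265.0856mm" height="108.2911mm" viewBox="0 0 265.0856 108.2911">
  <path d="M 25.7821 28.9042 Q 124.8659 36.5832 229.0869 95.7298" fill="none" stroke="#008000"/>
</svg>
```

viewBox `0 0 265.0856 108.2911` with mm width/height → 1 unit = 1 mm. Flip: y_m = 108.2911 − y_svg.

**Shape 1** — `<path>` quadratic bezier, stroke `#008000` → cut (S825, F979). Control points (SVG): P0=(25.7821,28.9042), P1=(124.8659,36.5832), P2=(229.0869,95.7298); sampled at t=k/8. Machine vertices: (25.7821,79.3869) → (50.6333,76.6630) → (75.6451,72.3307) → (100.8174,66.3900) → (126.1502,58.8410) → (151.6436,49.6836) → (177.2975,38.9179) → (203.1119,26.5438) → (229.0869,12.5613). Open path.

; LightBurn 1.7.01
; GRBL device profile, absolute coords
G21
G90
G0 X25.7821 Y79.3869
M3 S825
G01 X50.6333 Y76.6630 F979
G01 X75.6451 Y72.3307
G01 X100.8174 Y66.3900
G01 X126.1502 Y58.8410
G01 X151.6436 Y49.6836
G01 X177.2975 Y38.9179
G01 X203.1119 Y26.5438
G01 X229.0869 Y12.5613
M5
G0 X0.0000 Y0.0000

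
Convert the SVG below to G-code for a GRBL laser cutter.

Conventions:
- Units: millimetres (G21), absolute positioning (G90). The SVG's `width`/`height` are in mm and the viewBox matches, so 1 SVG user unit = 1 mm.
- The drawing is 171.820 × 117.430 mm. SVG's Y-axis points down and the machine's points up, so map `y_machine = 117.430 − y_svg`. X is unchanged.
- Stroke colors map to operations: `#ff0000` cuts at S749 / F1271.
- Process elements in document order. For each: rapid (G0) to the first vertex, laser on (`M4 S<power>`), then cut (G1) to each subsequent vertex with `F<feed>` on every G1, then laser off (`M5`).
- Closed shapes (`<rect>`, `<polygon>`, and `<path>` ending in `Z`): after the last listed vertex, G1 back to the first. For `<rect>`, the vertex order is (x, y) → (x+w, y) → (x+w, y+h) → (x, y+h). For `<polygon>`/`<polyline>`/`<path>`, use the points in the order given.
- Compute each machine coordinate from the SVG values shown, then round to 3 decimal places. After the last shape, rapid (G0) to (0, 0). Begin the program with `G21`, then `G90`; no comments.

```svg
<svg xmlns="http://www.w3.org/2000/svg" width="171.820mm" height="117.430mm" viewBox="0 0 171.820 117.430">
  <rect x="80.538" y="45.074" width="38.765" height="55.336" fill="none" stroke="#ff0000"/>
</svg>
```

viewBox `0 0 171.820 117.430` with mm width/height → 1 unit = 1 mm. Flip: y_m = 117.430 − y_svg.

**Shape 1** — `<rect>` rectangle, stroke `#ff0000` → cut (S749, F1271). Machine vertices: (80.538,72.356) → (119.303,72.356) → (119.303,17.020) → (80.538,17.020) → (80.538,72.356). Closed: final G1 returns to the first vertex.

G21
G90
G0 X80.538 Y72.356
M4 S749
G1 X119.303 Y72.356 F1271
G1 X119.303 Y17.020 F1271
G1 X80.538 Y17.020 F1271
G1 X80.538 Y72.356 F1271
M5
G0 X0.000 Y0.000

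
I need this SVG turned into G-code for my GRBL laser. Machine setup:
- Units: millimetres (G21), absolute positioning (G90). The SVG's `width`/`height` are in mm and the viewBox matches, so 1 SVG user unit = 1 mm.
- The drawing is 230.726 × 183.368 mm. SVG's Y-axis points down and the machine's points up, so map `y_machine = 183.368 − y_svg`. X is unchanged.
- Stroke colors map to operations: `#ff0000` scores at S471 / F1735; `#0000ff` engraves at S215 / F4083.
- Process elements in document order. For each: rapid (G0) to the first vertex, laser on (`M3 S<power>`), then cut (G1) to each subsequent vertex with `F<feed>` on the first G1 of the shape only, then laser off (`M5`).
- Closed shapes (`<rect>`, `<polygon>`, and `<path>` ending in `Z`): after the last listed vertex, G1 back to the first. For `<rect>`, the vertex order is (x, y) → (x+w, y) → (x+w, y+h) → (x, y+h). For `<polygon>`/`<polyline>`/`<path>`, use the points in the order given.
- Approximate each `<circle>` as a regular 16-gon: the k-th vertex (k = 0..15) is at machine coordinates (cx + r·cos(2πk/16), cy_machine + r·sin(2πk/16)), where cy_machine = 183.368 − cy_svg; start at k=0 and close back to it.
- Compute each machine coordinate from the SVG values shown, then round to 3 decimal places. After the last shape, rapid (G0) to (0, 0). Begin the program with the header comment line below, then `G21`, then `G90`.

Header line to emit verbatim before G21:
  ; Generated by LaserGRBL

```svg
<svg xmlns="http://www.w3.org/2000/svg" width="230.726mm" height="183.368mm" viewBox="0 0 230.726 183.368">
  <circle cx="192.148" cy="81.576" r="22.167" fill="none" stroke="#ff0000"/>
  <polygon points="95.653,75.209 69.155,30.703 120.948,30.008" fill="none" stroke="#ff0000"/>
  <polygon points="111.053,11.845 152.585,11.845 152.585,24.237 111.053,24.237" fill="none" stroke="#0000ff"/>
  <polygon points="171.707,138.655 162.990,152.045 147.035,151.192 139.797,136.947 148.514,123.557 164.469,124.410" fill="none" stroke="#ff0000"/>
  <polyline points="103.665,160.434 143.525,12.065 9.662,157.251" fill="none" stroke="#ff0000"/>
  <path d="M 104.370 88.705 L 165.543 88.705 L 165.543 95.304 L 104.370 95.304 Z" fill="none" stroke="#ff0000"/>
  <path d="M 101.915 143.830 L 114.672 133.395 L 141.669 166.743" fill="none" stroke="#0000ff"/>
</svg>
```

1 u = 1 mm; y_m = 183.368 − y.

[1] `<circle>` circle, #ff0000→score S471 F1735: (214.315,101.792) → (212.628,110.275) → (207.822,117.466) → (200.631,122.272) → (192.148,123.959) → (183.665,122.272) → (176.474,117.466) → (171.668,110.275) → (169.981,101.792) → (171.668,93.309) → (176.474,86.118) → (183.665,81.312) → (192.148,79.625) → (200.631,81.312) → (207.822,86.118) → (212.628,93.309) → (214.315,101.792) (closed)

[2] `<polygon>` regular polygon, #ff0000→score S471 F1735: (95.653,108.159) → (69.155,152.665) → (120.948,153.360) → (95.653,108.159) (closed)

[3] `<polygon>` rectangle, #0000ff→engrave S215 F4083: (111.053,171.523) → (152.585,171.523) → (152.585,159.131) → (111.053,159.131) → (111.053,171.523) (closed)

[4] `<polygon>` regular polygon, #ff0000→score S471 F1735: (171.707,44.713) → (162.990,31.323) → (147.035,32.176) → (139.797,46.421) → (148.514,59.811) → (164.469,58.958) → (171.707,44.713) (closed)

[5] `<polyline>` open polyline, #ff0000→score S471 F1735: (103.665,22.934) → (143.525,171.303) → (9.662,26.117)

[6] `<path>` rectangle, #ff0000→score S471 F1735: (104.370,94.663) → (165.543,94.663) → (165.543,88.064) → (104.370,88.064) → (104.370,94.663) (closed)

[7] `<path>` open polyline, #0000ff→engrave S215 F4083: (101.915,39.538) → (114.672,49.973) → (141.669,16.625)

; Generated by LaserGRBL
G21
G90
G0 X214.315 Y101.792
M3 S471
G1 X212.628 Y110.275 F1735
G1 X207.822 Y117.466
G1 X200.631 Y122.272
G1 X192.148 Y123.959
G1 X183.665 Y122.272
G1 X176.474 Y117.466
G1 X171.668 Y110.275
G1 X169.981 Y101.792
G1 X171.668 Y93.309
G1 X176.474 Y86.118
G1 X183.665 Y81.312
G1 X192.148 Y79.625
G1 X200.631 Y81.312
G1 X207.822 Y86.118
G1 X212.628 Y93.309
G1 X214.315 Y101.792
M5
G0 X95.653 Y108.159
M3 S471
G1 X69.155 Y152.665 F1735
G1 X120.948 Y153.360
G1 X95.653 Y108.159
M5
G0 X111.053 Y171.523
M3 S215
G1 X152.585 Y171.523 F4083
G1 X152.585 Y159.131
G1 X111.053 Y159.131
G1 X111.053 Y171.523
M5
G0 X171.707 Y44.713
M3 S471
G1 X162.990 Y31.323 F1735
G1 X147.035 Y32.176
G1 X139.797 Y46.421
G1 X148.514 Y59.811
G1 X164.469 Y58.958
G1 X171.707 Y44.713
M5
G0 X103.665 Y22.934
M3 S471
G1 X143.525 Y171.303 F1735
G1 X9.662 Y26.117
M5
G0 X104.370 Y94.663
M3 S471
G1 X165.543 Y94.663 F1735
G1 X165.543 Y88.064
G1 X104.370 Y88.064
G1 X104.370 Y94.663
M5
G0 X101.915 Y39.538
M3 S215
G1 X114.672 Y49.973 F4083
G1 X141.669 Y16.625
M5
G0 X0.000 Y0.000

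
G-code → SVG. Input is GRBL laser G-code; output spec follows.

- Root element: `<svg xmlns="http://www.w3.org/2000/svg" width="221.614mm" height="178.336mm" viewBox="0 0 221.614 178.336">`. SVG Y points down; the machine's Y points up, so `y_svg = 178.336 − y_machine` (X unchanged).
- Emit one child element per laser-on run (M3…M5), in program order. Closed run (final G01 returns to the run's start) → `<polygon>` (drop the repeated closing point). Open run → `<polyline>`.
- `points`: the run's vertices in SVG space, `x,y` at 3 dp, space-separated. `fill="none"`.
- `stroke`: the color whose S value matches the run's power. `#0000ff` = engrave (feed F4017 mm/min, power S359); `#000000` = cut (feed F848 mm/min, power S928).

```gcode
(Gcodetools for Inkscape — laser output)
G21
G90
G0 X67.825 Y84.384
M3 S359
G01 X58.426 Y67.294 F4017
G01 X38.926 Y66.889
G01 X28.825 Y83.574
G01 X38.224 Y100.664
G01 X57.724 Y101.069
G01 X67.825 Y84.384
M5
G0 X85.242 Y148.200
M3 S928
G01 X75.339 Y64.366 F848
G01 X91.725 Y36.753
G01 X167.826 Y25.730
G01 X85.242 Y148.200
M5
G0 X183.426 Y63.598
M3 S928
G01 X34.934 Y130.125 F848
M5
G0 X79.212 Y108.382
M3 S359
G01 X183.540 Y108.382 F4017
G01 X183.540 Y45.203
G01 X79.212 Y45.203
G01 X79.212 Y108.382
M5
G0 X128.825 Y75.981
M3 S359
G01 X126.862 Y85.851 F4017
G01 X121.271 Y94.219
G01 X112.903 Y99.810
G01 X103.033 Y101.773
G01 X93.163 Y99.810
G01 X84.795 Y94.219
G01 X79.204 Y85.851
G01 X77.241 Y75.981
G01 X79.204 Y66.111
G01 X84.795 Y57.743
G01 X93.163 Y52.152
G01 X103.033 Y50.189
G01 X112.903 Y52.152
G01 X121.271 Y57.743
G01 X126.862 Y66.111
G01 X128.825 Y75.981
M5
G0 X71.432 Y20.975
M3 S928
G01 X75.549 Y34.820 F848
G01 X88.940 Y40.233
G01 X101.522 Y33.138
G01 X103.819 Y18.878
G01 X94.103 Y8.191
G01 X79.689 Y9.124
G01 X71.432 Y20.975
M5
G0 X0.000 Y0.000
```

y_svg = 178.336 − y_m.

[1] S359→`#0000ff` (engrave); closed run; points: 67.825,93.952 58.426,111.042 38.926,111.447 28.825,94.762 38.224,77.672 57.724,77.267

[2] S928→`#000000` (cut); closed run; points: 85.242,30.136 75.339,113.970 91.725,141.583 167.826,152.606

[3] S928→`#000000` (cut); open run; points: 183.426,114.738 34.934,48.211

[4] S359→`#0000ff` (engrave); closed run; points: 79.212,69.954 183.540,69.954 183.540,133.133 79.212,133.133

[5] S359→`#0000ff` (engrave); closed run; points: 128.825,102.355 126.862,92.485 121.271,84.117 112.903,78.526 103.033,76.563 93.163,78.526 84.795,84.117 79.204,92.485 77.241,102.355 79.204,112.225 84.795,120.593 93.163,126.184 103.033,128.147 112.903,126.184 121.271,120.593 126.862,112.225

[6] S928→`#000000` (cut); closed run; points: 71.432,157.361 75.549,143.516 88.940,138.103 101.522,145.198 103.819,159.458 94.103,170.145 79.689,169.212

<svg xmlns="http://www.w3.org/2000/svg" width="221.614mm" height="178.336mm" viewBox="0 0 221.614 178.336">
  <polygon points="67.825,93.952 58.426,111.042 38.926,111.447 28.825,94.762 38.224,77.672 57.724,77.267" fill="none" stroke="#0000ff"/>
  <polygon points="85.242,30.136 75.339,113.970 91.725,141.583 167.826,152.606" fill="none" stroke="#000000"/>
  <polyline points="183.426,114.738 34.934,48.211" fill="none" stroke="#000000"/>
  <polygon points="79.212,69.954 183.540,69.954 183.540,133.133 79.212,133.133" fill="none" stroke="#0000ff"/>
  <polygon points="128.825,102.355 126.862,92.485 121.271,84.117 112.903,78.526 103.033,76.563 93.163,78.526 84.795,84.117 79.204,92.485 77.241,102.355 79.204,112.225 84.795,120.593 93.163,126.184 103.033,128.147 112.903,126.184 121.271,120.593 126.862,112.225" fill="none" stroke="#0000ff"/>
  <polygon points="71.432,157.361 75.549,143.516 88.940,138.103 101.522,145.198 103.819,159.458 94.103,170.145 79.689,169.212" fill="none" stroke="#000000"/>
</svg>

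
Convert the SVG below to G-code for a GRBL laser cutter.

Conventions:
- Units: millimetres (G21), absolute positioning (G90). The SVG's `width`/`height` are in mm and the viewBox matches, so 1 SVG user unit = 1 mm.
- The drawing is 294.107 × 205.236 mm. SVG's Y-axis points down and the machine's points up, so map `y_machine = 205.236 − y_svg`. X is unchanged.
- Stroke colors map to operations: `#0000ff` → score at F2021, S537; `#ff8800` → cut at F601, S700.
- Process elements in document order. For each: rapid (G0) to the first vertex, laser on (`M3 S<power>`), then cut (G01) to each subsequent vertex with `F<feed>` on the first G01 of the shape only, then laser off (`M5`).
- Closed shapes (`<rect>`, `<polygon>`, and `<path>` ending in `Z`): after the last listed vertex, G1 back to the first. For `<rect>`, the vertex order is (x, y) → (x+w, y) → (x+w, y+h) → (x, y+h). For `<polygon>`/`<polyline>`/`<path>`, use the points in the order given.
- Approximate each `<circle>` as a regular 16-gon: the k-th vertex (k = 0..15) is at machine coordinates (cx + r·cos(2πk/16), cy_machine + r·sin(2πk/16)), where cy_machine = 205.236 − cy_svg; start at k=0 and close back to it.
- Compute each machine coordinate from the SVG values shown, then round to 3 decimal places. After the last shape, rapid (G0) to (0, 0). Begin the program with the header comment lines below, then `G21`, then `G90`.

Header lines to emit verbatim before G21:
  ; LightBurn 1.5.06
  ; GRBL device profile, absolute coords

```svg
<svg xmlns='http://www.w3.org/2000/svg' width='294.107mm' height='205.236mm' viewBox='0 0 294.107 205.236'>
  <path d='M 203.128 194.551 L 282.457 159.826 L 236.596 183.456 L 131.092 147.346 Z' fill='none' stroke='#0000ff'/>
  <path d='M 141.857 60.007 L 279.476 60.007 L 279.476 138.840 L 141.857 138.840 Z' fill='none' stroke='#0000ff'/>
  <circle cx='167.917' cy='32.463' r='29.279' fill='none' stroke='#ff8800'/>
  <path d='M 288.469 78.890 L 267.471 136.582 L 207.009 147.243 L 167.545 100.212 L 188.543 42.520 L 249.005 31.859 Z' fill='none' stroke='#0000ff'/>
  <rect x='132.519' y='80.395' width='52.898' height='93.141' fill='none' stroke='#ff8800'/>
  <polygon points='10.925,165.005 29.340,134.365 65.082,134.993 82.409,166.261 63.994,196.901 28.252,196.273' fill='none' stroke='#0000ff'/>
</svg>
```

; LightBurn 1.5.06
; GRBL device profile, absolute coords
G21
G90
G0 X203.128 Y10.685
M3 S537
G01 X282.457 Y45.410 F2021
G01 X236.596 Y21.780
G01 X131.092 Y57.890
G01 X203.128 Y10.685
M5
G0 X141.857 Y145.229
M3 S537
G01 X279.476 Y145.229 F2021
G01 X279.476 Y66.396
G01 X141.857 Y66.396
G01 X141.857 Y145.229
M5
G0 X197.196 Y172.773
M3 S700
G01 X194.967 Y183.978 F601
G01 X188.620 Y193.476
G01 X179.122 Y199.823
G01 X167.917 Y202.052
G01 X156.712 Y199.823
G01 X147.214 Y193.476
G01 X140.867 Y183.978
G01 X138.638 Y172.773
G01 X140.867 Y161.568
G01 X147.214 Y152.070
G01 X156.712 Y145.723
G01 X167.917 Y143.494
G01 X179.122 Y145.723
G01 X188.620 Y152.070
G01 X194.967 Y161.568
G01 X197.196 Y172.773
M5
G0 X288.469 Y126.346
M3 S537
G01 X267.471 Y68.654 F2021
G01 X207.009 Y57.993
G01 X167.545 Y105.024
G01 X188.543 Y162.716
G01 X249.005 Y173.377
G01 X288.469 Y126.346
M5
G0 X132.519 Y124.841
M3 S700
G01 X185.417 Y124.841 F601
G01 X185.417 Y31.700
G01 X132.519 Y31.700
G01 X132.519 Y124.841
M5
G0 X10.925 Y40.231
M3 S537
G01 X29.340 Y70.871 F2021
G01 X65.082 Y70.243
G01 X82.409 Y38.975
G01 X63.994 Y8.335
G01 X28.252 Y8.963
G01 X10.925 Y40.231
M5
G0 X0.000 Y0.000

viewBox `0 0 294.107 205.236` with mm width/height → 1 unit = 1 mm. Flip: y_m = 205.236 − y_svg.

**Shape 1** — `<path>` closed polygon, stroke `#0000ff` → score (S537, F2021). Machine vertices: (203.128,10.685) → (282.457,45.410) → (236.596,21.780) → (131.092,57.890) → (203.128,10.685). Closed: final G1 returns to the first vertex.

**Shape 2** — `<path>` rectangle, stroke `#0000ff` → score (S537, F2021). Machine vertices: (141.857,145.229) → (279.476,145.229) → (279.476,66.396) → (141.857,66.396) → (141.857,145.229). Closed: final G1 returns to the first vertex.

**Shape 3** — `<circle>` circle, stroke `#ff8800` → cut (S700, F601). Machine vertices: (197.196,172.773) → (194.967,183.978) → (188.620,193.476) → (179.122,199.823) → (167.917,202.052) → (156.712,199.823) → (147.214,193.476) → (140.867,183.978) → (138.638,172.773) → (140.867,161.568) → (147.214,152.070) → (156.712,145.723) → (167.917,143.494) → (179.122,145.723) → (188.620,152.070) → (194.967,161.568) → (197.196,172.773). Closed: final G1 returns to the first vertex.

**Shape 4** — `<path>` regular polygon, stroke `#0000ff` → score (S537, F2021). Machine vertices: (288.469,126.346) → (267.471,68.654) → (207.009,57.993) → (167.545,105.024) → (188.543,162.716) → (249.005,173.377) → (288.469,126.346). Closed: final G1 returns to the first vertex.

**Shape 5** — `<rect>` rectangle, stroke `#ff8800` → cut (S700, F601). Machine vertices: (132.519,124.841) → (185.417,124.841) → (185.417,31.700) → (132.519,31.700) → (132.519,124.841). Closed: final G1 returns to the first vertex.

**Shape 6** — `<polygon>` regular polygon, stroke `#0000ff` → score (S537, F2021). Machine vertices: (10.925,40.231) → (29.340,70.871) → (65.082,70.243) → (82.409,38.975) → (63.994,8.335) → (28.252,8.963) → (10.925,40.231). Closed: final G1 returns to the first vertex.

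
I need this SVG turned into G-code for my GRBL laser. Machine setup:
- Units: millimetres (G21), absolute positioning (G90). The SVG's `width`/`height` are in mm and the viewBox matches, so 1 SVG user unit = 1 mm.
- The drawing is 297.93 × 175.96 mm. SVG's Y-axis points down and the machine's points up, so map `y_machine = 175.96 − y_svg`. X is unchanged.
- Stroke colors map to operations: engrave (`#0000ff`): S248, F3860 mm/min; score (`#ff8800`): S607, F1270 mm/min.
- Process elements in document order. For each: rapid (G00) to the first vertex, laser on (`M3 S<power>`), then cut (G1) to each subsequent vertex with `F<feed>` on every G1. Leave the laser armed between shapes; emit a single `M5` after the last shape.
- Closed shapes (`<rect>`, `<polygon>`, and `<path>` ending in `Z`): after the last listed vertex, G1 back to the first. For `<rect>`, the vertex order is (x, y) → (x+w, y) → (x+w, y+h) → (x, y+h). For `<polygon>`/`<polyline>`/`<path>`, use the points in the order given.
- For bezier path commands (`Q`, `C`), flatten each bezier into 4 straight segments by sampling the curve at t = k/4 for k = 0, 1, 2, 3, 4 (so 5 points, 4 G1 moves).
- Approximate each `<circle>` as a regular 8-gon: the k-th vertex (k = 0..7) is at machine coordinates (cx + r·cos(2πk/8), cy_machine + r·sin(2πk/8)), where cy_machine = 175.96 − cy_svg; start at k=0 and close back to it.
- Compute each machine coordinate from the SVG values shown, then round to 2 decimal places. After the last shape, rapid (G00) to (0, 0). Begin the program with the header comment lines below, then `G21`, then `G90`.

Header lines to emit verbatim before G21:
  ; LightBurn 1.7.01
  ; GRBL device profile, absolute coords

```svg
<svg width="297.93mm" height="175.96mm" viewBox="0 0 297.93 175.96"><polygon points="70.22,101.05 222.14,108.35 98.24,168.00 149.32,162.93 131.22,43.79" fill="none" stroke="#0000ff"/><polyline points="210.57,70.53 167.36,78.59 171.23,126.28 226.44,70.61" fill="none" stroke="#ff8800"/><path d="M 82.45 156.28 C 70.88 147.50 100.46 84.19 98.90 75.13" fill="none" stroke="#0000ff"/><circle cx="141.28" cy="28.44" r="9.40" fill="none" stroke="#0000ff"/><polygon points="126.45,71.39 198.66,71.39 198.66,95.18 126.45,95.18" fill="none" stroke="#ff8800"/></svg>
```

viewBox `0 0 297.93 175.96` with mm width/height → 1 unit = 1 mm. Flip: y_m = 175.96 − y_svg.

**Shape 1** — `<polygon>` closed polygon, stroke `#0000ff` → engrave (S248, F3860). Machine vertices: (70.22,74.91) → (222.14,67.61) → (98.24,7.96) → (149.32,13.03) → (131.22,132.17) → (70.22,74.91). Closed: final G1 returns to the first vertex.

**Shape 2** — `<polyline>` open polyline, stroke `#ff8800` → score (S607, F1270). Machine vertices: (210.57,105.43) → (167.36,97.37) → (171.23,49.68) → (226.44,105.35). Open path.

**Shape 3** — `<path>` cubic bezier, stroke `#0000ff` → engrave (S248, F3860). Control points (SVG): P0=(82.45,156.28), P1=(70.88,147.50), P2=(100.46,84.19), P3=(98.90,75.13); sampled at t=k/4. Machine vertices: (82.45,19.68) → (80.36,34.79) → (86.92,60.15) → (95.36,85.56) → (98.90,100.83). Open path.

**Shape 4** — `<circle>` circle, stroke `#0000ff` → engrave (S248, F3860). Machine vertices: (150.68,147.52) → (147.93,154.17) → (141.28,156.92) → (134.63,154.17) → (131.88,147.52) → (134.63,140.87) → (141.28,138.12) → (147.93,140.87) → (150.68,147.52). Closed: final G1 returns to the first vertex.

**Shape 5** — `<polygon>` rectangle, stroke `#ff8800` → score (S607, F1270). Machine vertices: (126.45,104.57) → (198.66,104.57) → (198.66,80.78) → (126.45,80.78) → (126.45,104.57). Closed: final G1 returns to the first vertex.

; LightBurn 1.7.01
; GRBL device profile, absolute coords
G21
G90
G00 X70.22 Y74.91
M3 S248
G1 X222.14 Y67.61 F3860
G1 X98.24 Y7.96 F3860
G1 X149.32 Y13.03 F3860
G1 X131.22 Y132.17 F3860
G1 X70.22 Y74.91 F3860
G00 X210.57 Y105.43
M3 S607
G1 X167.36 Y97.37 F1270
G1 X171.23 Y49.68 F1270
G1 X226.44 Y105.35 F1270
G00 X82.45 Y19.68
M3 S248
G1 X80.36 Y34.79 F3860
G1 X86.92 Y60.15 F3860
G1 X95.36 Y85.56 F3860
G1 X98.90 Y100.83 F3860
G00 X150.68 Y147.52
M3 S248
G1 X147.93 Y154.17 F3860
G1 X141.28 Y156.92 F3860
G1 X134.63 Y154.17 F3860
G1 X131.88 Y147.52 F3860
G1 X134.63 Y140.87 F3860
G1 X141.28 Y138.12 F3860
G1 X147.93 Y140.87 F3860
G1 X150.68 Y147.52 F3860
G00 X126.45 Y104.57
M3 S607
G1 X198.66 Y104.57 F1270
G1 X198.66 Y80.78 F1270
G1 X126.45 Y80.78 F1270
G1 X126.45 Y104.57 F1270
M5
G00 X0.00 Y0.00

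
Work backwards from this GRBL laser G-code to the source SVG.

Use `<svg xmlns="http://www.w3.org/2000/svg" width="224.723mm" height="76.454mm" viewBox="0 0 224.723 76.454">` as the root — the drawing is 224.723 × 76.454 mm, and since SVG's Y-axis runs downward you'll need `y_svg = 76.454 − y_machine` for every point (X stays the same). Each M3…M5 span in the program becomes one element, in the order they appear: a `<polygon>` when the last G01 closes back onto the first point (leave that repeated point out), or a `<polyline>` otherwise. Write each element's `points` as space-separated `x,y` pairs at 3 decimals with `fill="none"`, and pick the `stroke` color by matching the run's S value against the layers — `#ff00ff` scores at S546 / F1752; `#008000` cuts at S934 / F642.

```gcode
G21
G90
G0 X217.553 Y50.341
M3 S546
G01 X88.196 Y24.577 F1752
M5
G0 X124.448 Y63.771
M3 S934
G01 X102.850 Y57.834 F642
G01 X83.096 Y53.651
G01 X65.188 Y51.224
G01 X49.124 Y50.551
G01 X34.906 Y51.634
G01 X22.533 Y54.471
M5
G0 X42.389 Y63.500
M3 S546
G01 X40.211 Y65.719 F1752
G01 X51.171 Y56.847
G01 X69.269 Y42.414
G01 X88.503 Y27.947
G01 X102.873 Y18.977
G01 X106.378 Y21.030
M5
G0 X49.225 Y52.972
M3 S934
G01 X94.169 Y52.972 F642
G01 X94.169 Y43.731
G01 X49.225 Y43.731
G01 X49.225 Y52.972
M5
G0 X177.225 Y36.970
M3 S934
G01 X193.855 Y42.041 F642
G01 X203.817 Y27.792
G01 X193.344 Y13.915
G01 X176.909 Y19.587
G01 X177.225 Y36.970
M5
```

<svg xmlns="http://www.w3.org/2000/svg" width="224.723mm" height="76.454mm" viewBox="0 0 224.723 76.454">
  <polyline points="217.553,26.113 88.196,51.877" fill="none" stroke="#ff00ff"/>
  <polyline points="124.448,12.683 102.850,18.620 83.096,22.803 65.188,25.230 49.124,25.903 34.906,24.820 22.533,21.983" fill="none" stroke="#008000"/>
  <polyline points="42.389,12.954 40.211,10.735 51.171,19.607 69.269,34.040 88.503,48.507 102.873,57.477 106.378,55.424" fill="none" stroke="#ff00ff"/>
  <polygon points="49.225,23.482 94.169,23.482 94.169,32.723 49.225,32.723" fill="none" stroke="#008000"/>
  <polygon points="177.225,39.484 193.855,34.413 203.817,48.662 193.344,62.539 176.909,56.867" fill="none" stroke="#008000"/>
</svg>

Machine Y-up, SVG Y-down with viewBox height 76.454, so y_svg = 76.454 − y_machine; X carries over.

Run 1: the run's S546 means `#ff00ff` (score). The run is open, so emit a `<polyline>` with points (Y-flipped): 217.553,26.113 88.196,51.877.

Run 2: power S934 maps to stroke `#008000` (cut). The run is open, so emit a `<polyline>` with points (Y-flipped): 124.448,12.683 102.850,18.620 83.096,22.803 65.188,25.230 49.124,25.903 34.906,24.820 22.533,21.983.

Run 3: power S546 maps to stroke `#ff00ff` (score). The run is open, so emit a `<polyline>` with points (Y-flipped): 42.389,12.954 40.211,10.735 51.171,19.607 69.269,34.040 88.503,48.507 102.873,57.477 106.378,55.424.

Run 4: the run's S934 means `#008000` (cut). The run returns to its start, so emit a `<polygon>` with points (Y-flipped): 49.225,23.482 94.169,23.482 94.169,32.723 49.225,32.723.

Run 5: S934 ⇒ cut layer `#008000`. The run returns to its start, so emit a `<polygon>` with points (Y-flipped): 177.225,39.484 193.855,34.413 203.817,48.662 193.344,62.539 176.909,56.867.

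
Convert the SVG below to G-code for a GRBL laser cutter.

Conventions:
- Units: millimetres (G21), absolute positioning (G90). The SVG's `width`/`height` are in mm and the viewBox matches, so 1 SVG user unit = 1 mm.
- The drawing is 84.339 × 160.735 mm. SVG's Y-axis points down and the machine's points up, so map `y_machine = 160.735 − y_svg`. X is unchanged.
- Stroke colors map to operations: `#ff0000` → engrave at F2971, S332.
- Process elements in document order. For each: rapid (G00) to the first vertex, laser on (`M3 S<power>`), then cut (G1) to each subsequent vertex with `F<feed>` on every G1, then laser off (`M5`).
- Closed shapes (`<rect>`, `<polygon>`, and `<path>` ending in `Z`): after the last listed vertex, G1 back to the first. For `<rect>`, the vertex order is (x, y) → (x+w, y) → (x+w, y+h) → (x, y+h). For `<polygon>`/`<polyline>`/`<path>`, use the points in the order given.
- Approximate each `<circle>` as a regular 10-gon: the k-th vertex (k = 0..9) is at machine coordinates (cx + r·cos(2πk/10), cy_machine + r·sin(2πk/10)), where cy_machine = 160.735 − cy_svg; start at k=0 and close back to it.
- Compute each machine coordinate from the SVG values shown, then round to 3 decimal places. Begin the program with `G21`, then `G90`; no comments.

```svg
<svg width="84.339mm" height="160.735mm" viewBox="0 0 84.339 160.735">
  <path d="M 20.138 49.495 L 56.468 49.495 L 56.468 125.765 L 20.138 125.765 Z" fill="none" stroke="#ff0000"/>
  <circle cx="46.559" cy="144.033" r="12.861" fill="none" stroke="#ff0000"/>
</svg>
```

Since the viewBox matches the mm dimensions, user units are millimetres directly. The only transform is the Y-flip y_m = 160.735 − y_svg.

Shape 1 is a rectangle drawn with `<path>`. Its stroke #ff0000 means engrave at S332, F2971. After flipping Y the toolpath is (20.138,111.240) → (56.468,111.240) → (56.468,34.970) → (20.138,34.970) → (20.138,111.240), returning to the start.

Shape 2 is a circle drawn with `<circle>`. Its stroke #ff0000 means engrave at S332, F2971. After flipping Y the toolpath is (59.420,16.702) → (56.964,24.262) → (50.533,28.934) → (42.585,28.934) → (36.154,24.262) → (33.698,16.702) → (36.154,9.142) → (42.585,4.470) → (50.533,4.470) → (56.964,9.142) → (59.420,16.702), returning to the start.

G21
G90
G00 X20.138 Y111.240
M3 S332
G1 X56.468 Y111.240 F2971
G1 X56.468 Y34.970 F2971
G1 X20.138 Y34.970 F2971
G1 X20.138 Y111.240 F2971
M5
G00 X59.420 Y16.702
M3 S332
G1 X56.964 Y24.262 F2971
G1 X50.533 Y28.934 F2971
G1 X42.585 Y28.934 F2971
G1 X36.154 Y24.262 F2971
G1 X33.698 Y16.702 F2971
G1 X36.154 Y9.142 F2971
G1 X42.585 Y4.470 F2971
G1 X50.533 Y4.470 F2971
G1 X56.964 Y9.142 F2971
G1 X59.420 Y16.702 F2971
M5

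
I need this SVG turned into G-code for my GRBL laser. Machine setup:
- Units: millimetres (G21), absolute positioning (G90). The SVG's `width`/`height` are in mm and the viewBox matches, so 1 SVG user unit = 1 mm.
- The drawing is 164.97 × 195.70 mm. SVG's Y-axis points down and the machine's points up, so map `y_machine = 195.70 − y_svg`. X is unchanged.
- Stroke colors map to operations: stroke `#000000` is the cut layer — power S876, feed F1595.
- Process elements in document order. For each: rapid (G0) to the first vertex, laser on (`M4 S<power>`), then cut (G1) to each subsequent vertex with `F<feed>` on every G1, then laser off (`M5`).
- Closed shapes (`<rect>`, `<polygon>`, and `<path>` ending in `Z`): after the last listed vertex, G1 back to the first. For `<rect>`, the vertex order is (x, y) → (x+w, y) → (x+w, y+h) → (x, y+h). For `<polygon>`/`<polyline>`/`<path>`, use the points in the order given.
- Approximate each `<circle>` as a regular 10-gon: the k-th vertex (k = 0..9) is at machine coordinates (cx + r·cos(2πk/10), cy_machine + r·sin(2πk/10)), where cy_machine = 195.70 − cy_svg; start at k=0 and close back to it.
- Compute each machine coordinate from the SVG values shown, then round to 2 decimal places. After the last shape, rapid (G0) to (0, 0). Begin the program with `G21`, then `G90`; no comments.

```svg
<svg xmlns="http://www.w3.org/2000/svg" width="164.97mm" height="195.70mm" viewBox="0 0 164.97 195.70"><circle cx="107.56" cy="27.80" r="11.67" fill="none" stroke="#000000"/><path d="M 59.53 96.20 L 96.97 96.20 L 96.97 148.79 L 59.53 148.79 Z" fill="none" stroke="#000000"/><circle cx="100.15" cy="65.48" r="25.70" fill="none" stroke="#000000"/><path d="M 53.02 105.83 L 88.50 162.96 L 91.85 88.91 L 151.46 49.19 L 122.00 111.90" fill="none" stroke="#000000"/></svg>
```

G21
G90
G0 X119.23 Y167.90
M4 S876
G1 X117.00 Y174.76 F1595
G1 X111.17 Y179.00 F1595
G1 X103.95 Y179.00 F1595
G1 X98.12 Y174.76 F1595
G1 X95.89 Y167.90 F1595
G1 X98.12 Y161.04 F1595
G1 X103.95 Y156.80 F1595
G1 X111.17 Y156.80 F1595
G1 X117.00 Y161.04 F1595
G1 X119.23 Y167.90 F1595
M5
G0 X59.53 Y99.50
M4 S876
G1 X96.97 Y99.50 F1595
G1 X96.97 Y46.91 F1595
G1 X59.53 Y46.91 F1595
G1 X59.53 Y99.50 F1595
M5
G0 X125.85 Y130.22
M4 S876
G1 X120.94 Y145.33 F1595
G1 X108.09 Y154.66 F1595
G1 X92.21 Y154.66 F1595
G1 X79.36 Y145.33 F1595
G1 X74.45 Y130.22 F1595
G1 X79.36 Y115.11 F1595
G1 X92.21 Y105.78 F1595
G1 X108.09 Y105.78 F1595
G1 X120.94 Y115.11 F1595
G1 X125.85 Y130.22 F1595
M5
G0 X53.02 Y89.87
M4 S876
G1 X88.50 Y32.74 F1595
G1 X91.85 Y106.79 F1595
G1 X151.46 Y146.51 F1595
G1 X122.00 Y83.80 F1595
M5
G0 X0.00 Y0.00

viewBox `0 0 164.97 195.70` with mm width/height → 1 unit = 1 mm. Flip: y_m = 195.70 − y_svg.

**Shape 1** — `<circle>` circle, stroke `#000000` → cut (S876, F1595). Machine vertices: (119.23,167.90) → (117.00,174.76) → (111.17,179.00) → (103.95,179.00) → (98.12,174.76) → (95.89,167.90) → (98.12,161.04) → (103.95,156.80) → (111.17,156.80) → (117.00,161.04) → (119.23,167.90). Closed: final G1 returns to the first vertex.

**Shape 2** — `<path>` rectangle, stroke `#000000` → cut (S876, F1595). Machine vertices: (59.53,99.50) → (96.97,99.50) → (96.97,46.91) → (59.53,46.91) → (59.53,99.50). Closed: final G1 returns to the first vertex.

**Shape 3** — `<circle>` circle, stroke `#000000` → cut (S876, F1595). Machine vertices: (125.85,130.22) → (120.94,145.33) → (108.09,154.66) → (92.21,154.66) → (79.36,145.33) → (74.45,130.22) → (79.36,115.11) → (92.21,105.78) → (108.09,105.78) → (120.94,115.11) → (125.85,130.22). Closed: final G1 returns to the first vertex.

**Shape 4** — `<path>` open polyline, stroke `#000000` → cut (S876, F1595). Machine vertices: (53.02,89.87) → (88.50,32.74) → (91.85,106.79) → (151.46,146.51) → (122.00,83.80). Open path.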